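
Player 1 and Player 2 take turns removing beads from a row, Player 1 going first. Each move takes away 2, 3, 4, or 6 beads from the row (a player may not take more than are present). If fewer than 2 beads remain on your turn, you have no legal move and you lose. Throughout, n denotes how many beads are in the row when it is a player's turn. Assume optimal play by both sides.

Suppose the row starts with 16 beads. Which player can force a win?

Player 2 wins.

Classify positions by backward induction: terminal positions (no move available) are L. From any other position, the mover wins iff some move reaches an L.
n=0: no move → L
n=1: no move → L
n=2: W (go to 0, an L position)
n=3: W (go to 1, an L position)
n=4: W (go to 1, an L position)
n=5: W (go to 1, an L position)
n=6: W (go to 0, an L position)
n=7: W (go to 1, an L position)
n=8: L (options 6(W), 5(W), 4(W), 2(W) are all W)
n=9: L (options 7(W), 6(W), 5(W), 3(W) are all W)
n=10: W (go to 8, an L position)
n=11: W (go to 9, an L position)
n=12: W (go to 9, an L position)
n=13: W (go to 9, an L position)
n=14: W (go to 8, an L position)
n=15: W (go to 9, an L position)
n=16: L (options 14(W), 13(W), 12(W), 10(W) are all W)
Every move from 16 reaches a W position, so the mover loses.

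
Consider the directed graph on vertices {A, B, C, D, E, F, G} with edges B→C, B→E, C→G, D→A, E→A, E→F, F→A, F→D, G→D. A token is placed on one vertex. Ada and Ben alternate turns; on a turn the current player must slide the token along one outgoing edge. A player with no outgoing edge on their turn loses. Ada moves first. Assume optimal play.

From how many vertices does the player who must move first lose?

Label each position W (a win for the player to move) or L (a loss). A position with no legal move is L; any other position is W exactly when some move reaches an L, and L when every move reaches a W.
Every edge goes from a vertex to one that appears earlier in the order A, D, G, F, C, E, B, so processing vertices in that order labels each vertex after all of its successors.
A: no outgoing edge → L
D: W (go to A, an L position)
G: L (sole option D(W) is W)
F: W (go to A, an L position)
C: W (go to G, an L position)
E: W (go to A, an L position)
B: L (options E(W), C(W) are all W)
The L vertices are A, B, G; that is 3 in all.

3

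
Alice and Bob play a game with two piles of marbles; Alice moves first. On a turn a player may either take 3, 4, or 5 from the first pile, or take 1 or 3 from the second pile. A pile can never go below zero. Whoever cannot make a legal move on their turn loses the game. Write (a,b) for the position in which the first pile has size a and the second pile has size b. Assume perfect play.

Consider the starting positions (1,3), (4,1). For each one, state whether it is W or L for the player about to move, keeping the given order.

Build the W/L table. Terminal = L. A non-terminal position is W if it has a move to some L; otherwise it is L.
No move ever increases a pile, so every position that can arise here has a ≤ 4 and b ≤ 3; it is enough to label the cells with 0 ≤ a ≤ 4 and 0 ≤ b ≤ 3.
Every move lowers a or b (never raises either), so fill the grid row by row in increasing a, and left to right within a row: each cell's successors are then already labelled.
      b=0  b=1  b=2  b=3
a=0:    L    W    L    W
a=1:    L    W    L    W
a=2:    L    W    L    W
a=3:    W    L    W    L
a=4:    W    L    W    L
Cells with no legal move (terminal, hence L): (0,0), (1,0), (2,0).
The remaining L cells, each justified by listing all of its moves:
(0,2): →(0,1)(W) only, which is W, so L
(1,2): →(1,1)(W) only, which is W, so L
(2,2): →(2,1)(W) only, which is W, so L
(3,1): →(0,1)(W), (3,0)(W) — all W, so L
(3,3): →(0,3)(W), (3,2)(W), (3,0)(W) — all W, so L
(4,1): →(1,1)(W), (0,1)(W), (4,0)(W) — all W, so L
(4,3): →(1,3)(W), (0,3)(W), (4,2)(W), (4,0)(W) — all W, so L
Every other cell has at least one move into one of the L cells above, so it is W.
(1,3): the move to (1,2) reaches an L cell, so W
(4,1): one of the L cells justified above, so L

(1,3): W, (4,1): L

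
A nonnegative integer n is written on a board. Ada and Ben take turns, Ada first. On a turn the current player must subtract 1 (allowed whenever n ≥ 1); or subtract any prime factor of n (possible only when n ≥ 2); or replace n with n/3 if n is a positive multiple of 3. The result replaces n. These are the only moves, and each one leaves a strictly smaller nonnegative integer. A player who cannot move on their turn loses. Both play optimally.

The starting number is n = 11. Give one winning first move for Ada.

Move to 0.

Compute win/loss labels from the base case upward. A position with no move is L. Any other position is W if it can reach an L in one move, else L.
n=0: no move → L
n=1: reaches L-position 0 → W
n=2: reaches L-position 0 → W
n=3: reaches L-position 0 → W
n=4: only reaches 2(W), 3(W), all W → L
n=5: reaches L-position 0 → W
n=6: reaches L-position 4 → W
n=7: reaches L-position 0 → W
n=8: only reaches 6(W), 7(W), all W → L
n=9: reaches L-position 8 → W
n=10: reaches L-position 8 → W
n=11: reaches L-position 0 → W
From 11, the L positions reachable in one move are: 0.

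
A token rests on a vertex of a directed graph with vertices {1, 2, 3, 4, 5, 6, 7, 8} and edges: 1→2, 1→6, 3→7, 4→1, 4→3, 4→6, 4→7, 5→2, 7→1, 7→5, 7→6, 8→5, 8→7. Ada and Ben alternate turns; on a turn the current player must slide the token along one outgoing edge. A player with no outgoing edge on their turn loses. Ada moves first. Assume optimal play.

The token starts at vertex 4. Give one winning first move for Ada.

Use the standard recursion: the mover loses at a terminal position; elsewhere, the mover wins exactly when some move hands the opponent an L position.
Every edge goes from a vertex to one that appears earlier in the order 6, 2, 1, 5, 7, 3, 4, 8, so processing vertices in that order labels each vertex after all of its successors.
6: no outgoing edge → L
2: no outgoing edge → L
1: W (go to 2, an L position)
5: W (go to 2, an L position)
7: W (go to 6, an L position)
3: L (sole option 7(W) is W)
4: W (go to 3, an L position)
8: L (options 7(W), 5(W) are all W)
From 4, the L positions reachable in one move are: 3, 6. Any move reaching one of these is winning.

Move to 3.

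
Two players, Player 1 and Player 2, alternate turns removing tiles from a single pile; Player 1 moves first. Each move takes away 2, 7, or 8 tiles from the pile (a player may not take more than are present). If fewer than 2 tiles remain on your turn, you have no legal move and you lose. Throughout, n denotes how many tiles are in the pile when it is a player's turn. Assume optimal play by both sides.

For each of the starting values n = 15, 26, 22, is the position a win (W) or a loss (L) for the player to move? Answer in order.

15: L, 26: W, 22: W

Label each position W (a win for the player to move) or L (a loss). A position with no legal move is L; any other position is W exactly when some move reaches an L, and L when every move reaches a W.
n=0: no move → L
n=1: no move → L
n=2: reaches L-position 0 → W
n=3: reaches L-position 1 → W
n=4: only reaches 2(W), which is W → L
n=5: only reaches 3(W), which is W → L
n=6: reaches L-position 4 → W
n=7: reaches L-position 5 → W
n=8: reaches L-position 1 → W
n=9: reaches L-position 1 → W
n=10: only reaches 8(W), 3(W), 2(W), all W → L
n=11: reaches L-position 4 → W
n=12: reaches L-position 10 → W
n=13: reaches L-position 5 → W
n=14: only reaches 12(W), 7(W), 6(W), all W → L
n=15: only reaches 13(W), 8(W), 7(W), all W → L
n=16: reaches L-position 14 → W
n=17: reaches L-position 15 → W
n=18: reaches L-position 10 → W
n=19: only reaches 17(W), 12(W), 11(W), all W → L
n=20: only reaches 18(W), 13(W), 12(W), all W → L
n=21: reaches L-position 19 → W
n=22: reaches L-position 20 → W
n=23: reaches L-position 15 → W
n=24: only reaches 22(W), 17(W), 16(W), all W → L
n=25: only reaches 23(W), 18(W), 17(W), all W → L
n=26: reaches L-position 24 → W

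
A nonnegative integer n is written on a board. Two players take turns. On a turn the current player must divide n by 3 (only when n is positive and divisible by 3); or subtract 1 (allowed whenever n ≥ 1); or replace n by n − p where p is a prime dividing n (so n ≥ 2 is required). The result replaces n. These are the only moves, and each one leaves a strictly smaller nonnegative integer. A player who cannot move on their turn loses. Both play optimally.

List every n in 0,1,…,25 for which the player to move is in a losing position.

Compute win/loss labels from the base case upward. A position with no move is L. Any other position is W if it can reach an L in one move, else L.
n=0: no move → L
n=1: can move to 0, which is L ⇒ W
n=2: can move to 0, which is L ⇒ W
n=3: can move to 0, which is L ⇒ W
n=4: moves to 2(W), 3(W); every one is W ⇒ L
n=5: can move to 0, which is L ⇒ W
n=6: can move to 4, which is L ⇒ W
n=7: can move to 0, which is L ⇒ W
n=8: moves to 6(W), 7(W); every one is W ⇒ L
n=9: can move to 8, which is L ⇒ W
n=10: can move to 8, which is L ⇒ W
n=11: can move to 0, which is L ⇒ W
n=12: can move to 4, which is L ⇒ W
n=13: can move to 0, which is L ⇒ W
n=14: moves to 7(W), 12(W), 13(W); every one is W ⇒ L
n=15: can move to 14, which is L ⇒ W
n=16: can move to 14, which is L ⇒ W
n=17: can move to 0, which is L ⇒ W
n=18: moves to 6(W), 15(W), 16(W), 17(W); every one is W ⇒ L
n=19: can move to 0, which is L ⇒ W
n=20: can move to 18, which is L ⇒ W
n=21: can move to 14, which is L ⇒ W
n=22: moves to 11(W), 20(W), 21(W); every one is W ⇒ L
n=23: can move to 0, which is L ⇒ W
n=24: can move to 8, which is L ⇒ W
n=25: moves to 20(W), 24(W); every one is W ⇒ L
Reading off the rows marked L gives the requested list; there are 7 such values of n.

0, 4, 8, 14, 18, 22, 25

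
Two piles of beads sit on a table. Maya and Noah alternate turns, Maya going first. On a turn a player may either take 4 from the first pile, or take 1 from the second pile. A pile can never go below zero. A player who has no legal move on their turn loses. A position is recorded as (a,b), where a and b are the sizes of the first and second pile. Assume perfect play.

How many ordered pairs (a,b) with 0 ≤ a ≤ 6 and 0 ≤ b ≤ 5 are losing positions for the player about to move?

21

Compute win/loss labels from the base case upward. A position with no move is L. Any other position is W if it can reach an L in one move, else L.
Every move lowers a or b (never raises either), so fill the grid row by row in increasing a, and left to right within a row: each cell's successors are then already labelled.
      b=0  b=1  b=2  b=3  b=4  b=5
a=0:    L    W    L    W    L    W
a=1:    L    W    L    W    L    W
a=2:    L    W    L    W    L    W
a=3:    L    W    L    W    L    W
a=4:    W    L    W    L    W    L
a=5:    W    L    W    L    W    L
a=6:    W    L    W    L    W    L
Cells with no legal move (terminal, hence L): (0,0), (1,0), (2,0), (3,0).
The remaining L cells, each justified by listing all of its moves:
(0,2): only reaches (0,1)(W), which is W → L
(0,4): only reaches (0,3)(W), which is W → L
(1,2): only reaches (1,1)(W), which is W → L
(1,4): only reaches (1,3)(W), which is W → L
(2,2): only reaches (2,1)(W), which is W → L
(2,4): only reaches (2,3)(W), which is W → L
(3,2): only reaches (3,1)(W), which is W → L
(3,4): only reaches (3,3)(W), which is W → L
(4,1): only reaches (0,1)(W), (4,0)(W), all W → L
(4,3): only reaches (0,3)(W), (4,2)(W), all W → L
(4,5): only reaches (0,5)(W), (4,4)(W), all W → L
(5,1): only reaches (1,1)(W), (5,0)(W), all W → L
(5,3): only reaches (1,3)(W), (5,2)(W), all W → L
(5,5): only reaches (1,5)(W), (5,4)(W), all W → L
(6,1): only reaches (2,1)(W), (6,0)(W), all W → L
(6,3): only reaches (2,3)(W), (6,2)(W), all W → L
(6,5): only reaches (2,5)(W), (6,4)(W), all W → L
Every other cell has at least one move into one of the L cells above, so it is W.
L cells per row: a=0: 3, a=1: 3, a=2: 3, a=3: 3, a=4: 3, a=5: 3, a=6: 3; total 21.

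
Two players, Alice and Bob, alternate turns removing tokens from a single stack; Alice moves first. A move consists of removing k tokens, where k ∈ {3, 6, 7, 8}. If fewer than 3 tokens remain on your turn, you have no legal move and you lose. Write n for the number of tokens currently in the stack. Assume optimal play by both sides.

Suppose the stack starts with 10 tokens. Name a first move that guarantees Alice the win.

Remove 8, leaving 2.

Work bottom-up. With no move the player to move loses. Otherwise the position is W if at least one move leads to an L position for the opponent, and L if every move leads to a W.
n=0: no move → L
n=1: no move → L
n=2: no move → L
n=3: can move to 0, which is L ⇒ W
n=4: can move to 1, which is L ⇒ W
n=5: can move to 2, which is L ⇒ W
n=6: can move to 0, which is L ⇒ W
n=7: can move to 1, which is L ⇒ W
n=8: can move to 2, which is L ⇒ W
n=9: can move to 2, which is L ⇒ W
n=10: can move to 2, which is L ⇒ W
From 10, the L positions reachable in one move are: 2.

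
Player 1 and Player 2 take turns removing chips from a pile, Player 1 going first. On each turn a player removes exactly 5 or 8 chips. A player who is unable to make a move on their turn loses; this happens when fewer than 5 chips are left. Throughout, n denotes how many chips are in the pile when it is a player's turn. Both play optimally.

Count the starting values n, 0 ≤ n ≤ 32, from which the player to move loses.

Build the W/L table. Terminal = L. A non-terminal position is W if it has a move to some L; otherwise it is L.
n=0: no move → L
n=1: no move → L
n=2: no move → L
n=3: no move → L
n=4: no move → L
n=5: reaches L-position 0 → W
n=6: reaches L-position 1 → W
n=7: reaches L-position 2 → W
n=8: reaches L-position 3 → W
n=9: reaches L-position 4 → W
n=10: reaches L-position 2 → W
n=11: reaches L-position 3 → W
n=12: reaches L-position 4 → W
n=13: only reaches 8(W), 5(W), all W → L
n=14: only reaches 9(W), 6(W), all W → L
n=15: only reaches 10(W), 7(W), all W → L
n=16: only reaches 11(W), 8(W), all W → L
n=17: only reaches 12(W), 9(W), all W → L
n=18: reaches L-position 13 → W
n=19: reaches L-position 14 → W
n=20: reaches L-position 15 → W
n=21: reaches L-position 16 → W
n=22: reaches L-position 17 → W
n=23: reaches L-position 15 → W
n=24: reaches L-position 16 → W
n=25: reaches L-position 17 → W
n=26: only reaches 21(W), 18(W), all W → L
n=27: only reaches 22(W), 19(W), all W → L
n=28: only reaches 23(W), 20(W), all W → L
n=29: only reaches 24(W), 21(W), all W → L
n=30: only reaches 25(W), 22(W), all W → L
n=31: reaches L-position 26 → W
n=32: reaches L-position 27 → W
L entries with 0 ≤ n ≤ 32: n = 0, 1, 2, 3, 4, 13, 14, 15, 16, 17, 26, 27, 28, 29, 30; that makes 15.

15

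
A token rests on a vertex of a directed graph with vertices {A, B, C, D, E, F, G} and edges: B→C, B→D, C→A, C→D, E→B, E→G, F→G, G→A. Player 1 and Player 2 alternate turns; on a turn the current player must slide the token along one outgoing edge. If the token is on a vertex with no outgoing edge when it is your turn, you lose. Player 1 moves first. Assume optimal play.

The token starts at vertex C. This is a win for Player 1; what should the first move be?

Move to A.

Work bottom-up. With no move the player to move loses. Otherwise the position is W if at least one move leads to an L position for the opponent, and L if every move leads to a W.
Every edge goes from a vertex to one that appears earlier in the order D, A, C, B, G, E, F, so processing vertices in that order labels each vertex after all of its successors.
D: no outgoing edge → L
A: no outgoing edge → L
C: →A(L), so W
B: →D(L), so W
G: →A(L), so W
E: →G(W), B(W) — all W, so L
F: →G(W) only, which is W, so L
From C, the L positions reachable in one move are: A, D. Any move reaching one of these is winning.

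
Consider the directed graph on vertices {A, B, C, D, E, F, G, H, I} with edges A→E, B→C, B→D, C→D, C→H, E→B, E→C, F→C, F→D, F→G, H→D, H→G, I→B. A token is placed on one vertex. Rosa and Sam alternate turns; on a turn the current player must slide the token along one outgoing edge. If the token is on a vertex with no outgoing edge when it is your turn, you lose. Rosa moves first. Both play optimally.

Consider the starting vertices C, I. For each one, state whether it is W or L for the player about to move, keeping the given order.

C: W, I: L

Label each position W (a win for the player to move) or L (a loss). A position with no legal move is L; any other position is W exactly when some move reaches an L, and L when every move reaches a W.
Every edge goes from a vertex to one that appears earlier in the order G, D, H, C, B, E, A, F, I, so processing vertices in that order labels each vertex after all of its successors.
G: no outgoing edge → L
D: no outgoing edge → L
H: reaches L-position D → W
C: reaches L-position D → W
B: reaches L-position D → W
E: only reaches B(W), C(W), all W → L
A: reaches L-position E → W
F: reaches L-position D → W
I: only reaches B(W), which is W → L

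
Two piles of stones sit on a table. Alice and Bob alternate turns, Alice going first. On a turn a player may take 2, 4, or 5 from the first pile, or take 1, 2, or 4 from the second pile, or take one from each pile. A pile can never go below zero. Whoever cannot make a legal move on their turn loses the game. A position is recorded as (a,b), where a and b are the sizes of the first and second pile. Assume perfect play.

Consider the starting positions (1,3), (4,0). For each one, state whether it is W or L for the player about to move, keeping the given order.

(1,3): L, (4,0): W

Label each position W (a win for the player to move) or L (a loss). A position with no legal move is L; any other position is W exactly when some move reaches an L, and L when every move reaches a W.
No move ever increases a pile, so every position that can arise here has a ≤ 4 and b ≤ 3; it is enough to label the cells with 0 ≤ a ≤ 4 and 0 ≤ b ≤ 3.
Every move lowers a or b (never raises either), so fill the grid row by row in increasing a, and left to right within a row: each cell's successors are then already labelled.
      b=0  b=1  b=2  b=3
a=0:    L    W    W    L
a=1:    L    W    W    L
a=2:    W    W    L    W
a=3:    W    L    W    W
a=4:    W    L    W    W
Cells with no legal move (terminal, hence L): (0,0), (1,0).
The remaining L cells, each justified by listing all of its moves:
(0,3): L (options (0,2)(W), (0,1)(W) are all W)
(1,3): L (options (1,2)(W), (1,1)(W), (0,2)(W) are all W)
(2,2): L (options (0,2)(W), (2,1)(W), (2,0)(W), (1,1)(W) are all W)
(3,1): L (options (1,1)(W), (3,0)(W), (2,0)(W) are all W)
(4,1): L (options (2,1)(W), (0,1)(W), (4,0)(W), (3,0)(W) are all W)
Every other cell has at least one move into one of the L cells above, so it is W.
(1,3): one of the L cells justified above, so L
(4,0): the move to (0,0) reaches an L cell, so W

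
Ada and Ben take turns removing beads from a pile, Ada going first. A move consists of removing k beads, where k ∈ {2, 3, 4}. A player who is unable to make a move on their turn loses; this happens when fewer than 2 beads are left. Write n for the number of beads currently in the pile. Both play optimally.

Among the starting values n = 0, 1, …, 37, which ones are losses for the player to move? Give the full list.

Classify positions by backward induction: terminal positions (no move available) are L. From any other position, the mover wins iff some move reaches an L.
n=0: no move → L
n=1: no move → L
n=2: can move to 0, which is L ⇒ W
n=3: can move to 1, which is L ⇒ W
n=4: can move to 1, which is L ⇒ W
n=5: can move to 1, which is L ⇒ W
n=6: moves to 4(W), 3(W), 2(W); every one is W ⇒ L
n=7: moves to 5(W), 4(W), 3(W); every one is W ⇒ L
n=8: can move to 6, which is L ⇒ W
n=9: can move to 7, which is L ⇒ W
n=10: can move to 7, which is L ⇒ W
n=11: can move to 7, which is L ⇒ W
n=12: moves to 10(W), 9(W), 8(W); every one is W ⇒ L
n=13: moves to 11(W), 10(W), 9(W); every one is W ⇒ L
n=14: can move to 12, which is L ⇒ W
n=15: can move to 13, which is L ⇒ W
n=16: can move to 13, which is L ⇒ W
n=17: can move to 13, which is L ⇒ W
n=18: moves to 16(W), 15(W), 14(W); every one is W ⇒ L
n=19: moves to 17(W), 16(W), 15(W); every one is W ⇒ L
n=20: can move to 18, which is L ⇒ W
n=21: can move to 19, which is L ⇒ W
n=22: can move to 19, which is L ⇒ W
n=23: can move to 19, which is L ⇒ W
n=24: moves to 22(W), 21(W), 20(W); every one is W ⇒ L
n=25: moves to 23(W), 22(W), 21(W); every one is W ⇒ L
n=26: can move to 24, which is L ⇒ W
n=27: can move to 25, which is L ⇒ W
n=28: can move to 25, which is L ⇒ W
n=29: can move to 25, which is L ⇒ W
n=30: moves to 28(W), 27(W), 26(W); every one is W ⇒ L
n=31: moves to 29(W), 28(W), 27(W); every one is W ⇒ L
n=32: can move to 30, which is L ⇒ W
n=33: can move to 31, which is L ⇒ W
n=34: can move to 31, which is L ⇒ W
n=35: can move to 31, which is L ⇒ W
n=36: moves to 34(W), 33(W), 32(W); every one is W ⇒ L
n=37: moves to 35(W), 34(W), 33(W); every one is W ⇒ L
The losing starting values of n are exactly the entries labelled L in this table (14 of them).

0, 1, 6, 7, 12, 13, 18, 19, 24, 25, 30, 31, 36, 37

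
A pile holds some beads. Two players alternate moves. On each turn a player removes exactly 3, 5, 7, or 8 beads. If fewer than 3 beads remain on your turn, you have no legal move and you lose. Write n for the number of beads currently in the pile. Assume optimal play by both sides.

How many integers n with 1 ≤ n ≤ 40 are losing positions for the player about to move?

11

Build the W/L table. Terminal = L. A non-terminal position is W if it has a move to some L; otherwise it is L.
n=0: no move → L
n=1: no move → L
n=2: no move → L
n=3: reaches L-position 0 → W
n=4: reaches L-position 1 → W
n=5: reaches L-position 2 → W
n=6: reaches L-position 1 → W
n=7: reaches L-position 2 → W
n=8: reaches L-position 1 → W
n=9: reaches L-position 2 → W
n=10: reaches L-position 2 → W
n=11: only reaches 8(W), 6(W), 4(W), 3(W), all W → L
n=12: only reaches 9(W), 7(W), 5(W), 4(W), all W → L
n=13: only reaches 10(W), 8(W), 6(W), 5(W), all W → L
n=14: reaches L-position 11 → W
n=15: reaches L-position 12 → W
n=16: reaches L-position 13 → W
n=17: reaches L-position 12 → W
n=18: reaches L-position 13 → W
n=19: reaches L-position 12 → W
n=20: reaches L-position 13 → W
n=21: reaches L-position 13 → W
n=22: only reaches 19(W), 17(W), 15(W), 14(W), all W → L
n=23: only reaches 20(W), 18(W), 16(W), 15(W), all W → L
n=24: only reaches 21(W), 19(W), 17(W), 16(W), all W → L
n=25: reaches L-position 22 → W
n=26: reaches L-position 23 → W
n=27: reaches L-position 24 → W
n=28: reaches L-position 23 → W
n=29: reaches L-position 24 → W
n=30: reaches L-position 23 → W
n=31: reaches L-position 24 → W
n=32: reaches L-position 24 → W
n=33: only reaches 30(W), 28(W), 26(W), 25(W), all W → L
n=34: only reaches 31(W), 29(W), 27(W), 26(W), all W → L
n=35: only reaches 32(W), 30(W), 28(W), 27(W), all W → L
n=36: reaches L-position 33 → W
n=37: reaches L-position 34 → W
n=38: reaches L-position 35 → W
n=39: reaches L-position 34 → W
n=40: reaches L-position 35 → W
L entries with 1 ≤ n ≤ 40 (n=0 is outside the asked range and is not counted): n = 1, 2, 11, 12, 13, 22, 23, 24, 33, 34, 35; that makes 11.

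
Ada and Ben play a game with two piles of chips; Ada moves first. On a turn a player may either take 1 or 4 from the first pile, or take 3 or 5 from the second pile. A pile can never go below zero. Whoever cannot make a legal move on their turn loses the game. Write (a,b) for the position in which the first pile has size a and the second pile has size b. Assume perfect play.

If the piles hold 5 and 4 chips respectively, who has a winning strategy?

Ada wins.

Positions with no move are L. A position that does have a move is losing for the player to move precisely when every available move leads to a winning position for the opponent. Fill in the labels:
No move ever increases a pile, so every position that can arise here has a ≤ 5 and b ≤ 4; it is enough to label the cells with 0 ≤ a ≤ 5 and 0 ≤ b ≤ 4.
Every move lowers a or b (never raises either), so fill the grid row by row in increasing a, and left to right within a row: each cell's successors are then already labelled.
      b=0  b=1  b=2  b=3  b=4
a=0:    L    L    L    W    W
a=1:    W    W    W    L    L
a=2:    L    L    L    W    W
a=3:    W    W    W    L    L
a=4:    W    W    W    W    W
a=5:    L    L    L    W    W
Cells with no legal move (terminal, hence L): (0,0), (0,1), (0,2).
The remaining L cells, each justified by listing all of its moves:
(1,3): only reaches (0,3)(W), (1,0)(W), all W → L
(1,4): only reaches (0,4)(W), (1,1)(W), all W → L
(2,0): only reaches (1,0)(W), which is W → L
(2,1): only reaches (1,1)(W), which is W → L
(2,2): only reaches (1,2)(W), which is W → L
(3,3): only reaches (2,3)(W), (3,0)(W), all W → L
(3,4): only reaches (2,4)(W), (3,1)(W), all W → L
(5,0): only reaches (4,0)(W), (1,0)(W), all W → L
(5,1): only reaches (4,1)(W), (1,1)(W), all W → L
(5,2): only reaches (4,2)(W), (1,2)(W), all W → L
Every other cell has at least one move into one of the L cells above, so it is W.
From (5,4) Ada can move to (1,4), reaching an L position.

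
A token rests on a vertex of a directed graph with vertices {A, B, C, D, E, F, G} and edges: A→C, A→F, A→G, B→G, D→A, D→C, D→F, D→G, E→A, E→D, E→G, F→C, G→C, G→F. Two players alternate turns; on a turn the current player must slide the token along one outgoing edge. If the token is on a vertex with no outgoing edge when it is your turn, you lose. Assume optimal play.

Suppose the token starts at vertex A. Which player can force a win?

The first player wins.

Classify positions by backward induction: terminal positions (no move available) are L. From any other position, the mover wins iff some move reaches an L.
Every edge goes from a vertex to one that appears earlier in the order C, F, G, A, D, B, E, so processing vertices in that order labels each vertex after all of its successors.
C: no outgoing edge → L
F: can move to C, which is L ⇒ W
G: can move to C, which is L ⇒ W
A: can move to C, which is L ⇒ W
D: can move to C, which is L ⇒ W
B: the only move is to G(W), a W ⇒ L
E: moves to D(W), A(W), G(W); every one is W ⇒ L
The starting position A is W: the player to move should move to C, handing over an L position.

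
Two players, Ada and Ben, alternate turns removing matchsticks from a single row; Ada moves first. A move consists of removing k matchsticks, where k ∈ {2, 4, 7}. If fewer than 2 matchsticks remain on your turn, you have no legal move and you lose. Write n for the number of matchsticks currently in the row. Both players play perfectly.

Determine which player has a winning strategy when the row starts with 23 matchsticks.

Compute win/loss labels from the base case upward. A position with no move is L. Any other position is W if it can reach an L in one move, else L.
n=0: no move → L
n=1: no move → L
n=2: W (go to 0, an L position)
n=3: W (go to 1, an L position)
n=4: W (go to 0, an L position)
n=5: W (go to 1, an L position)
n=6: L (options 4(W), 2(W) are all W)
n=7: W (go to 0, an L position)
n=8: W (go to 6, an L position)
n=9: L (options 7(W), 5(W), 2(W) are all W)
n=10: W (go to 6, an L position)
n=11: W (go to 9, an L position)
n=12: L (options 10(W), 8(W), 5(W) are all W)
n=13: W (go to 9, an L position)
n=14: W (go to 12, an L position)
n=15: L (options 13(W), 11(W), 8(W) are all W)
n=16: W (go to 12, an L position)
n=17: W (go to 15, an L position)
n=18: L (options 16(W), 14(W), 11(W) are all W)
n=19: W (go to 15, an L position)
n=20: W (go to 18, an L position)
n=21: L (options 19(W), 17(W), 14(W) are all W)
n=22: W (go to 18, an L position)
n=23: W (go to 21, an L position)
The starting position 23 is W: Ada should remove 2, leaving 21, handing over an L position.

Ada wins.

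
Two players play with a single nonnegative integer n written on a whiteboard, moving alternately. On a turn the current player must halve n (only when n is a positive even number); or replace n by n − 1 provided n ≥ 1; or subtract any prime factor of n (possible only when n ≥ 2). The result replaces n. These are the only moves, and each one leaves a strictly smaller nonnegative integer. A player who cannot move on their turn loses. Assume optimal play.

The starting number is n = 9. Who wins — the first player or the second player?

The second player wins.

Compute win/loss labels from the base case upward. A position with no move is L. Any other position is W if it can reach an L in one move, else L.
n=0: no move → L
n=1: can move to 0, which is L ⇒ W
n=2: can move to 0, which is L ⇒ W
n=3: can move to 0, which is L ⇒ W
n=4: moves to 2(W), 3(W); every one is W ⇒ L
n=5: can move to 0, which is L ⇒ W
n=6: can move to 4, which is L ⇒ W
n=7: can move to 0, which is L ⇒ W
n=8: can move to 4, which is L ⇒ W
n=9: moves to 6(W), 8(W); every one is W ⇒ L
The starting position 9 is L: whatever the player to move does, the opponent receives a W position.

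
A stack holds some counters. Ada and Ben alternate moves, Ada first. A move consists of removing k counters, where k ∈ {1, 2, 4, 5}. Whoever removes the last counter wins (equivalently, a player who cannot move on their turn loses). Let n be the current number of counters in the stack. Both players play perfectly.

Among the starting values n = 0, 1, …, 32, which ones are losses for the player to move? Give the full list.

Use the standard recursion: the mover loses at a terminal position; elsewhere, the mover wins exactly when some move hands the opponent an L position.
n=0: no move → L
n=1: reaches L-position 0 → W
n=2: reaches L-position 0 → W
n=3: only reaches 2(W), 1(W), all W → L
n=4: reaches L-position 3 → W
n=5: reaches L-position 3 → W
n=6: only reaches 5(W), 4(W), 2(W), 1(W), all W → L
n=7: reaches L-position 6 → W
n=8: reaches L-position 6 → W
n=9: only reaches 8(W), 7(W), 5(W), 4(W), all W → L
n=10: reaches L-position 9 → W
n=11: reaches L-position 9 → W
n=12: only reaches 11(W), 10(W), 8(W), 7(W), all W → L
n=13: reaches L-position 12 → W
n=14: reaches L-position 12 → W
n=15: only reaches 14(W), 13(W), 11(W), 10(W), all W → L
n=16: reaches L-position 15 → W
n=17: reaches L-position 15 → W
n=18: only reaches 17(W), 16(W), 14(W), 13(W), all W → L
n=19: reaches L-position 18 → W
n=20: reaches L-position 18 → W
n=21: only reaches 20(W), 19(W), 17(W), 16(W), all W → L
n=22: reaches L-position 21 → W
n=23: reaches L-position 21 → W
n=24: only reaches 23(W), 22(W), 20(W), 19(W), all W → L
n=25: reaches L-position 24 → W
n=26: reaches L-position 24 → W
n=27: only reaches 26(W), 25(W), 23(W), 22(W), all W → L
n=28: reaches L-position 27 → W
n=29: reaches L-position 27 → W
n=30: only reaches 29(W), 28(W), 26(W), 25(W), all W → L
n=31: reaches L-position 30 → W
n=32: reaches L-position 30 → W
The losing starting values of n are exactly the entries labelled L in this table (11 of them).

0, 3, 6, 9, 12, 15, 18, 21, 24, 27, 30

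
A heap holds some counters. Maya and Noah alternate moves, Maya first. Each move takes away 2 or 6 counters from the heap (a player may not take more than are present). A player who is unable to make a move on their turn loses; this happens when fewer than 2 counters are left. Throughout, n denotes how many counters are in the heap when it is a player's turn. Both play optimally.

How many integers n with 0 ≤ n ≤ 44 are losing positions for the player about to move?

Classify positions by backward induction: terminal positions (no move available) are L. From any other position, the mover wins iff some move reaches an L.
n=0: no move → L
n=1: no move → L
n=2: can move to 0, which is L ⇒ W
n=3: can move to 1, which is L ⇒ W
n=4: the only move is to 2(W), a W ⇒ L
n=5: the only move is to 3(W), a W ⇒ L
n=6: can move to 4, which is L ⇒ W
n=7: can move to 5, which is L ⇒ W
n=8: moves to 6(W), 2(W); every one is W ⇒ L
n=9: moves to 7(W), 3(W); every one is W ⇒ L
n=10: can move to 8, which is L ⇒ W
n=11: can move to 9, which is L ⇒ W
n=12: moves to 10(W), 6(W); every one is W ⇒ L
n=13: moves to 11(W), 7(W); every one is W ⇒ L
n=14: can move to 12, which is L ⇒ W
n=15: can move to 13, which is L ⇒ W
n=16: moves to 14(W), 10(W); every one is W ⇒ L
n=17: moves to 15(W), 11(W); every one is W ⇒ L
n=18: can move to 16, which is L ⇒ W
n=19: can move to 17, which is L ⇒ W
n=20: moves to 18(W), 14(W); every one is W ⇒ L
n=21: moves to 19(W), 15(W); every one is W ⇒ L
n=22: can move to 20, which is L ⇒ W
n=23: can move to 21, which is L ⇒ W
n=24: moves to 22(W), 18(W); every one is W ⇒ L
n=25: moves to 23(W), 19(W); every one is W ⇒ L
n=26: can move to 24, which is L ⇒ W
n=27: can move to 25, which is L ⇒ W
n=28: moves to 26(W), 22(W); every one is W ⇒ L
n=29: moves to 27(W), 23(W); every one is W ⇒ L
n=30: can move to 28, which is L ⇒ W
n=31: can move to 29, which is L ⇒ W
n=32: moves to 30(W), 26(W); every one is W ⇒ L
n=33: moves to 31(W), 27(W); every one is W ⇒ L
n=34: can move to 32, which is L ⇒ W
n=35: can move to 33, which is L ⇒ W
n=36: moves to 34(W), 30(W); every one is W ⇒ L
n=37: moves to 35(W), 31(W); every one is W ⇒ L
n=38: can move to 36, which is L ⇒ W
n=39: can move to 37, which is L ⇒ W
n=40: moves to 38(W), 34(W); every one is W ⇒ L
n=41: moves to 39(W), 35(W); every one is W ⇒ L
n=42: can move to 40, which is L ⇒ W
n=43: can move to 41, which is L ⇒ W
n=44: moves to 42(W), 38(W); every one is W ⇒ L
L entries with 0 ≤ n ≤ 44: n = 0, 1, 4, 5, 8, 9, 12, 13, 16, 17, 20, 21, 24, 25, 28, 29, 32, 33, 36, 37, 40, 41, 44; that makes 23.

23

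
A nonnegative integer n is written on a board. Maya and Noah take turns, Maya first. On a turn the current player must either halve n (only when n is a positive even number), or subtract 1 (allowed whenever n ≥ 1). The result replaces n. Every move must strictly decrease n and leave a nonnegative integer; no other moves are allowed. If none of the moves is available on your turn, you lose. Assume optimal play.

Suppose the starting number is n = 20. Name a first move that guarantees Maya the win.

Positions with no move are L. A position that does have a move is losing for the player to move precisely when every available move leads to a winning position for the opponent. Fill in the labels:
n=0: no move → L
n=1: can move to 0, which is L ⇒ W
n=2: the only move is to 1(W), a W ⇒ L
n=3: can move to 2, which is L ⇒ W
n=4: can move to 2, which is L ⇒ W
n=5: the only move is to 4(W), a W ⇒ L
n=6: can move to 5, which is L ⇒ W
n=7: the only move is to 6(W), a W ⇒ L
n=8: can move to 7, which is L ⇒ W
n=9: the only move is to 8(W), a W ⇒ L
n=10: can move to 5, which is L ⇒ W
n=11: the only move is to 10(W), a W ⇒ L
n=12: can move to 11, which is L ⇒ W
n=13: the only move is to 12(W), a W ⇒ L
n=14: can move to 7, which is L ⇒ W
n=15: the only move is to 14(W), a W ⇒ L
n=16: can move to 15, which is L ⇒ W
n=17: the only move is to 16(W), a W ⇒ L
n=18: can move to 9, which is L ⇒ W
n=19: the only move is to 18(W), a W ⇒ L
n=20: can move to 19, which is L ⇒ W
From 20, the L positions reachable in one move are: 19.

Move to 19.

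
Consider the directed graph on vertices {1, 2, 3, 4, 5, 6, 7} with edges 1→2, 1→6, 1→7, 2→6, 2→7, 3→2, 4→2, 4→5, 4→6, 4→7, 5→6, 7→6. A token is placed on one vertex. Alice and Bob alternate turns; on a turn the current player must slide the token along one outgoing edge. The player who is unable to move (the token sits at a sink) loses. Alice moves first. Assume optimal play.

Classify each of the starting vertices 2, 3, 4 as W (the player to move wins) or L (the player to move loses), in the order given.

2: W, 3: L, 4: W

Use the standard recursion: the mover loses at a terminal position; elsewhere, the mover wins exactly when some move hands the opponent an L position.
Every edge goes from a vertex to one that appears earlier in the order 6, 7, 2, 3, 5, 1, 4, so processing vertices in that order labels each vertex after all of its successors.
6: no outgoing edge → L
7: W (go to 6, an L position)
2: W (go to 6, an L position)
3: L (sole option 2(W) is W)
5: W (go to 6, an L position)
1: W (go to 6, an L position)
4: W (go to 6, an L position)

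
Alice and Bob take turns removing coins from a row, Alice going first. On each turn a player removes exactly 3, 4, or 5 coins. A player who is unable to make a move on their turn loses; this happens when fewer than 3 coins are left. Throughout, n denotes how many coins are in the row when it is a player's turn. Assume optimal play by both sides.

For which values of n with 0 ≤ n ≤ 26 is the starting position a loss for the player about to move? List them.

Use the standard recursion: the mover loses at a terminal position; elsewhere, the mover wins exactly when some move hands the opponent an L position.
n=0: no move → L
n=1: no move → L
n=2: no move → L
n=3: can move to 0, which is L ⇒ W
n=4: can move to 1, which is L ⇒ W
n=5: can move to 2, which is L ⇒ W
n=6: can move to 2, which is L ⇒ W
n=7: can move to 2, which is L ⇒ W
n=8: moves to 5(W), 4(W), 3(W); every one is W ⇒ L
n=9: moves to 6(W), 5(W), 4(W); every one is W ⇒ L
n=10: moves to 7(W), 6(W), 5(W); every one is W ⇒ L
n=11: can move to 8, which is L ⇒ W
n=12: can move to 9, which is L ⇒ W
n=13: can move to 10, which is L ⇒ W
n=14: can move to 10, which is L ⇒ W
n=15: can move to 10, which is L ⇒ W
n=16: moves to 13(W), 12(W), 11(W); every one is W ⇒ L
n=17: moves to 14(W), 13(W), 12(W); every one is W ⇒ L
n=18: moves to 15(W), 14(W), 13(W); every one is W ⇒ L
n=19: can move to 16, which is L ⇒ W
n=20: can move to 17, which is L ⇒ W
n=21: can move to 18, which is L ⇒ W
n=22: can move to 18, which is L ⇒ W
n=23: can move to 18, which is L ⇒ W
n=24: moves to 21(W), 20(W), 19(W); every one is W ⇒ L
n=25: moves to 22(W), 21(W), 20(W); every one is W ⇒ L
n=26: moves to 23(W), 22(W), 21(W); every one is W ⇒ L
The losing starting values of n are exactly the entries labelled L in this table (12 of them).

0, 1, 2, 8, 9, 10, 16, 17, 18, 24, 25, 26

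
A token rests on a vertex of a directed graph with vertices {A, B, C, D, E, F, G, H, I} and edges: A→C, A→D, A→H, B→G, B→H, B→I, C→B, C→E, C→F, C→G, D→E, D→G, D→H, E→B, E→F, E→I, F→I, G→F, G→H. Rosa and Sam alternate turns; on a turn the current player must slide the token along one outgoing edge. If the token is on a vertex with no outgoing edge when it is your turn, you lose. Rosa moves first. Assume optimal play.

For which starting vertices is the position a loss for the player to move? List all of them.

C, H, I

Compute win/loss labels from the base case upward. A position with no move is L. Any other position is W if it can reach an L in one move, else L.
Every edge goes from a vertex to one that appears earlier in the order I, H, F, G, B, E, D, C, A, so processing vertices in that order labels each vertex after all of its successors.
I: no outgoing edge → L
H: no outgoing edge → L
F: reaches L-position I → W
G: reaches L-position H → W
B: reaches L-position H → W
E: reaches L-position I → W
D: reaches L-position H → W
C: only reaches E(W), B(W), G(W), F(W), all W → L
A: reaches L-position C → W
The losing starting vertices are exactly the entries labelled L in this table (3 of them).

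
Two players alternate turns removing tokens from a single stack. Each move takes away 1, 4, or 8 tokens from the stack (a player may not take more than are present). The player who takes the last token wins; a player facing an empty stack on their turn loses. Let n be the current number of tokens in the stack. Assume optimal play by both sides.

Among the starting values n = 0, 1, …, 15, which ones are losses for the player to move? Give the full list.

0, 2, 5, 7, 12, 14

Use the standard recursion: the mover loses at a terminal position; elsewhere, the mover wins exactly when some move hands the opponent an L position.
n=0: no move → L
n=1: can move to 0, which is L ⇒ W
n=2: the only move is to 1(W), a W ⇒ L
n=3: can move to 2, which is L ⇒ W
n=4: can move to 0, which is L ⇒ W
n=5: moves to 4(W), 1(W); every one is W ⇒ L
n=6: can move to 5, which is L ⇒ W
n=7: moves to 6(W), 3(W); every one is W ⇒ L
n=8: can move to 7, which is L ⇒ W
n=9: can move to 5, which is L ⇒ W
n=10: can move to 2, which is L ⇒ W
n=11: can move to 7, which is L ⇒ W
n=12: moves to 11(W), 8(W), 4(W); every one is W ⇒ L
n=13: can move to 12, which is L ⇒ W
n=14: moves to 13(W), 10(W), 6(W); every one is W ⇒ L
n=15: can move to 14, which is L ⇒ W
The losing starting values of n are exactly the entries labelled L in this table (6 of them).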